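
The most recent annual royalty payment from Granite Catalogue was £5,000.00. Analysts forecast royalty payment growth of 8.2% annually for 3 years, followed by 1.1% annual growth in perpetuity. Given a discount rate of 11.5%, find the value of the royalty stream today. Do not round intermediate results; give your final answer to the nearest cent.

D_1 = 5410.00000
D_2 = 5853.62000
D_3 = 6333.61684
Terminal value at year 3: TV = D_3×(1+g_2)/(r−g_2) = 6403.28663/0.104 = 61570.06370
P_0 = D_1/(1+r)^1 + D_2/(1+r)^2 + D_3/(1+r)^3 + TV/(1+r)^3
    = 4852.01794 + 4708.41561 + 4569.06340 + 44416.56826 = 58546.06521

£58546.07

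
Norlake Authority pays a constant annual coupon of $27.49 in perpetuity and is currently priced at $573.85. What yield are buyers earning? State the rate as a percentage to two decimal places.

4.79%

P = C/r ⇒ r = C/P = $27.49/$573.85 = 0.047905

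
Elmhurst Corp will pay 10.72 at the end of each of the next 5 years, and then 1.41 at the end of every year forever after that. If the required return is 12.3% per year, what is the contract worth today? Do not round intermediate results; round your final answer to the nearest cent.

PV of 5-year annuity: 10.72 × [1 − (1+0.123)^−5] / 0.123 = 38.35772
Perpetuity value at year 5: 1.41 / 0.123 = 11.46341
PV of perpetuity: 11.46341 / (1+0.123)^5 = 6.41823
Total PV = 38.35772 + 6.41823 = 44.77595

44.78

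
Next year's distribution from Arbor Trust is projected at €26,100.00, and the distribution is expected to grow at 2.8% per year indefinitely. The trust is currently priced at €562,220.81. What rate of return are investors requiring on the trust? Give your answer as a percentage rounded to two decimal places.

7.44%

P = D₁/(r − g) ⇒ r = D₁/P + g = €26,100.0000/€562,220.81 + 0.028 = 0.046423 + 0.028 = 0.074423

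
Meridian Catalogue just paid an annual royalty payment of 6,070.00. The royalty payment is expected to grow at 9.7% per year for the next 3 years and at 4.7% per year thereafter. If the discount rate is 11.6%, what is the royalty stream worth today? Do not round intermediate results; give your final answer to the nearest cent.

105077.92

D_1 = 6658.79000
D_2 = 7304.69263
D_3 = 8013.24782
Terminal value at year 3: TV = D_3×(1+g_2)/(r−g_2) = 8389.87046/0.069 = 121592.32554
P_0 = D_1/(1+r)^1 + D_2/(1+r)^2 + D_3/(1+r)^3 + TV/(1+r)^3
    = 5966.65771 + 5865.07482 + 5765.22140 + 87480.96819 = 105077.92212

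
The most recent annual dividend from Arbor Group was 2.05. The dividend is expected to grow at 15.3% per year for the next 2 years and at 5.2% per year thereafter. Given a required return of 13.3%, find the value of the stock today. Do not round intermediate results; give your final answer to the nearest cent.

D_1 = 2.36365
D_2 = 2.72529
Terminal value at year 2: TV = D_2×(1+g_2)/(r−g_2) = 2.86700/0.081 = 35.39510
P_0 = D_1/(1+r)^1 + D_2/(1+r)^2 + TV/(1+r)^2
    = 2.08619 + 2.12301 + 27.57296 = 31.78216

31.78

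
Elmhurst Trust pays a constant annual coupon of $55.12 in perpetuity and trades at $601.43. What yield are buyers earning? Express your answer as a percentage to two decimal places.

9.16%

P = C/r ⇒ r = C/P = $55.12/$601.43 = 0.091648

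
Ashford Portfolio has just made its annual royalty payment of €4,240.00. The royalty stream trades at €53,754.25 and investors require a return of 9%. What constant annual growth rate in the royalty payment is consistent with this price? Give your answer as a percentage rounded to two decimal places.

1.03%

P = D₀(1+g)/(r−g) ⇒ P(r−g) = D₀(1+g) ⇒ g(P+D₀) = P·r − D₀
g = (P·r − D₀)/(P + D₀) = (€53,754.25×0.09 − €4,240.00) / (€53,754.25 + €4,240.00) = 0.010309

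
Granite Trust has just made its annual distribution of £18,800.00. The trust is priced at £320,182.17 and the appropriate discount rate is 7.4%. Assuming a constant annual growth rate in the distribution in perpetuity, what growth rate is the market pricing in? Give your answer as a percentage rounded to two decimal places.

P = D₀(1+g)/(r−g) ⇒ P(r−g) = D₀(1+g) ⇒ g(P+D₀) = P·r − D₀
g = (P·r − D₀)/(P + D₀) = (£320,182.17×0.074 − £18,800.00) / (£320,182.17 + £18,800.00) = 0.014436

1.44%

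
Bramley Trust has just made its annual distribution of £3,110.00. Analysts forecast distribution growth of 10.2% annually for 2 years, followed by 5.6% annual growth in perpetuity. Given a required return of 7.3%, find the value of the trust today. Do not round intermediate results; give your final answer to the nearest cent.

D_1 = 3427.22000
D_2 = 3776.79644
Terminal value at year 2: TV = D_2×(1+g_2)/(r−g_2) = 3988.29704/0.017 = 234605.70827
P_0 = D_1/(1+r)^1 + D_2/(1+r)^2 + TV/(1+r)^2
    = 3194.05405 + 3280.37984 + 203769.47708 = 210243.91097

£210243.91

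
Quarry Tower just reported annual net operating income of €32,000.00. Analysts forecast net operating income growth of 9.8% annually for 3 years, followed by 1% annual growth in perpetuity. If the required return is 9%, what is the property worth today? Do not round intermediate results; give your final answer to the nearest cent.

€510376.94

D_1 = 35136.00000
D_2 = 38579.32800
D_3 = 42360.10214
Terminal value at year 3: TV = D_3×(1+g_2)/(r−g_2) = 42783.70317/0.08 = 534796.28957
P_0 = D_1/(1+r)^1 + D_2/(1+r)^2 + D_3/(1+r)^3 + TV/(1+r)^3
    = 32234.86239 + 32471.44853 + 32709.77109 + 412960.86000 = 510376.94201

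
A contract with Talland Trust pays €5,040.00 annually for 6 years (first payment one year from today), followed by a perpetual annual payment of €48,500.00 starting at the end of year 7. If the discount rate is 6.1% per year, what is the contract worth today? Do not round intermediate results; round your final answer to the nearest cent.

PV of 6-year annuity: €5,040.00 × [1 − (1+0.061)^−6] / 0.061 = 24705.63877
Perpetuity value at year 6: €48,500.00 / 0.061 = 795081.96721
PV of perpetuity: 795081.96721 / (1+0.061)^6 = 557339.21322
Total PV = 24705.63877 + 557339.21322 = 582044.85199

€582044.85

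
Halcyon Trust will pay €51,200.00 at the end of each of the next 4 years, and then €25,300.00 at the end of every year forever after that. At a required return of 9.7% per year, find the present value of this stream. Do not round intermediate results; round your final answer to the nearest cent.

€343460.27

PV of 4-year annuity: €51,200.00 × [1 − (1+0.097)^−4] / 0.097 = 163356.71828
Perpetuity value at year 4: €25,300.00 / 0.097 = 260824.74227
PV of perpetuity: 260824.74227 / (1+0.097)^4 = 180103.55140
Total PV = 163356.71828 + 180103.55140 = 343460.26968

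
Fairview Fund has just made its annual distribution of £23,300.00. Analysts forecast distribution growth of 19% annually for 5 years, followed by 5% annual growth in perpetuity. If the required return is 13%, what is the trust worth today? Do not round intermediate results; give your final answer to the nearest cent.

£532518.37

D_1 = 27727.00000
D_2 = 32995.13000
D_3 = 39264.20470
D_4 = 46724.40359
D_5 = 55602.04028
Terminal value at year 5: TV = D_5×(1+g_2)/(r−g_2) = 58382.14229/0.08 = 729776.77862
P_0 = D_1/(1+r)^1 + D_2/(1+r)^2 + D_3/(1+r)^3 + D_4/(1+r)^4 + D_5/(1+r)^5 + TV/(1+r)^5
    = 24537.16814 + 25840.02663 + 27212.06344 + 28656.95176 + 30178.55982 + 396093.59766 = 532518.36745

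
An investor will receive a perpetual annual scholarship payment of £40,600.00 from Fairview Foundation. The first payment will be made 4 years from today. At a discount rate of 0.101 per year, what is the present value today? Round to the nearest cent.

Value at end of year 3: C / r = £40,600.00 / 0.101 = £401,980.1980
Discount to today: PV = £401,980.1980 / (1 + 0.101)^3 = £401,980.1980 / 1.334633 = £301,191.49

£301191.49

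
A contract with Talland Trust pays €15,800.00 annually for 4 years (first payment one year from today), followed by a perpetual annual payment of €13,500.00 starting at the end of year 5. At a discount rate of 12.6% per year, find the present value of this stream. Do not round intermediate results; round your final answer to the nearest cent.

€114041.39

PV of 4-year annuity: €15,800.00 × [1 − (1+0.126)^−4] / 0.126 = 47389.93250
Perpetuity value at year 4: €13,500.00 / 0.126 = 107142.85714
PV of perpetuity: 107142.85714 / (1+0.126)^4 = 66651.45912
Total PV = 47389.93250 + 66651.45912 = 114041.39162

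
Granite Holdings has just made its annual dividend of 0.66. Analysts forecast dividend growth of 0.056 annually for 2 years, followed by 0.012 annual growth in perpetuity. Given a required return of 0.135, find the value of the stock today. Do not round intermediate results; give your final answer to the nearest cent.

5.89

D_1 = 0.69696
D_2 = 0.73599
Terminal value at year 2: TV = D_2×(1+g_2)/(r−g_2) = 0.74482/0.123 = 6.05546
P_0 = D_1/(1+r)^1 + D_2/(1+r)^2 + TV/(1+r)^2
    = 0.61406 + 0.57132 + 4.70062 = 5.88601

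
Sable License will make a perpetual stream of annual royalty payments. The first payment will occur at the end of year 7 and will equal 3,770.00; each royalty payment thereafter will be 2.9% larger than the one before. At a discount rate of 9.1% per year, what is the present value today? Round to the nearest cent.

36057.96

Value at end of year 6: C₁ / (r − g) = 3,770.00 / (0.091 − 0.029) = 60,806.4516
Discount to today: PV = 60,806.4516 / (1 + 0.091)^6 = 60,806.4516 / 1.686353 = 36,057.96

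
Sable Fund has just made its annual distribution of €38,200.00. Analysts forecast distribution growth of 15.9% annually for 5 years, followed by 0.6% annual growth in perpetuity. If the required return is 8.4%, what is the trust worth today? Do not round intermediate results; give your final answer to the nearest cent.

D_1 = 44273.80000
D_2 = 51313.33420
D_3 = 59472.15434
D_4 = 68928.22688
D_5 = 79887.81495
Terminal value at year 5: TV = D_5×(1+g_2)/(r−g_2) = 80367.14184/0.078 = 1030347.97232
P_0 = D_1/(1+r)^1 + D_2/(1+r)^2 + D_3/(1+r)^3 + D_4/(1+r)^4 + D_5/(1+r)^5 + TV/(1+r)^5
    = 40842.98893 + 43668.84149 + 46690.20967 + 49920.62085 + 53374.53835 + 688394.68691 = 922891.88620

€922891.89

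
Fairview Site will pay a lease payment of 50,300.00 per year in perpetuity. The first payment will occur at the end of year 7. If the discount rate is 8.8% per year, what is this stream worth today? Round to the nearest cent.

Value at end of year 6: C / r = 50,300.00 / 0.088 = 571,590.9091
Discount to today: PV = 571,590.9091 / (1 + 0.088)^6 = 571,590.9091 / 1.658721 = 344,597.36

344597.36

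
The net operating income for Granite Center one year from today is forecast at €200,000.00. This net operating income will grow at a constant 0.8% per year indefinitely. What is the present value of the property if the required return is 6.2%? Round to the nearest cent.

Growing perpetuity: P = D₁ / (r − g) = €200,000.0000 / (0.062 − 0.008) = €3,703,703.70

€3703703.70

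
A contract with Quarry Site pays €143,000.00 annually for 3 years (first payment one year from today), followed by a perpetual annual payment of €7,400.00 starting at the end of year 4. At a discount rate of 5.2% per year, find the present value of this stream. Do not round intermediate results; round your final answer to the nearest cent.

PV of 3-year annuity: €143,000.00 × [1 − (1+0.052)^−3] / 0.052 = 387969.64585
Perpetuity value at year 3: €7,400.00 / 0.052 = 142307.69231
PV of perpetuity: 142307.69231 / (1+0.052)^3 = 122230.94140
Total PV = 387969.64585 + 122230.94140 = 510200.58725

€510200.59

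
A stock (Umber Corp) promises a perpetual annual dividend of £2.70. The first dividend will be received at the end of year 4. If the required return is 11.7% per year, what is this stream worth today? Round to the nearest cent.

Value at end of year 3: C / r = £2.70 / 0.117 = £23.0769
Discount to today: PV = £23.0769 / (1 + 0.117)^3 = £23.0769 / 1.393669 = £16.56

£16.56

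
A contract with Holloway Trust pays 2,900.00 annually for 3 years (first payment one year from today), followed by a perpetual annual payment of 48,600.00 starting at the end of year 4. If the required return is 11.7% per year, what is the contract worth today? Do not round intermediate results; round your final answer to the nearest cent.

305052.59

PV of 3-year annuity: 2,900.00 × [1 − (1+0.117)^−3] / 0.117 = 7001.37609
Perpetuity value at year 3: 48,600.00 / 0.117 = 415384.61538
PV of perpetuity: 415384.61538 / (1+0.117)^3 = 298051.20924
Total PV = 7001.37609 + 298051.20924 = 305052.58533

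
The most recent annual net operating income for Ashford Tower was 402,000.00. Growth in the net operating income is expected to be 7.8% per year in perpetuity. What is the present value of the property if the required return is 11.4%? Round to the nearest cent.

D₁ = D₀ × (1 + g) = 402,000.00 × 1.078 = 433,356.0000
Growing perpetuity: P = D₁ / (r − g) = 433,356.0000 / (0.114 − 0.078) = 12,037,666.67

12037666.67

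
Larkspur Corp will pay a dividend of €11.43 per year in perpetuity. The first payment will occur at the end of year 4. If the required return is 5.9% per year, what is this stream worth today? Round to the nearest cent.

Value at end of year 3: C / r = €11.43 / 0.059 = €193.7288
Discount to today: PV = €193.7288 / (1 + 0.059)^3 = €193.7288 / 1.187648 = €163.12

€163.12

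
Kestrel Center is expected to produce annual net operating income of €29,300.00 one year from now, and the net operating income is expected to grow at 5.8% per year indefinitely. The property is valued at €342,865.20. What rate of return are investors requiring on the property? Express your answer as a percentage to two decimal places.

14.35%

P = D₁/(r − g) ⇒ r = D₁/P + g = €29,300.0000/€342,865.20 + 0.058 = 0.085456 + 0.058 = 0.143456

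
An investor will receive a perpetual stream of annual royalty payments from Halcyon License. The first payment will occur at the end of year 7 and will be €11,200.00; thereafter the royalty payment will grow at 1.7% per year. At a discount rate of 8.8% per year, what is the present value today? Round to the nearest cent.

€95101.27

Value at end of year 6: C₁ / (r − g) = €11,200.00 / (0.088 − 0.017) = €157,746.4789
Discount to today: PV = €157,746.4789 / (1 + 0.088)^6 = €157,746.4789 / 1.658721 = €95,101.27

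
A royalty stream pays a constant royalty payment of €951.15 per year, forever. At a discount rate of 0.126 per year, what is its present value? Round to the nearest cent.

Level perpetuity: PV = C / r = €951.15 / 0.126 = €7,548.81

€7548.81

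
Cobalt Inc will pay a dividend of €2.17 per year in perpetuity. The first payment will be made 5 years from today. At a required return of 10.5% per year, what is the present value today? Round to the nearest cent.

Value at end of year 4: C / r = €2.17 / 0.105 = €20.6667
Discount to today: PV = €20.6667 / (1 + 0.105)^4 = €20.6667 / 1.490902 = €13.86

€13.86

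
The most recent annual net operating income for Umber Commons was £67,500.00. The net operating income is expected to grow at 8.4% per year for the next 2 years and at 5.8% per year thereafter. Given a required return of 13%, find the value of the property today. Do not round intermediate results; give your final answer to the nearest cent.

D_1 = 73170.00000
D_2 = 79316.28000
Terminal value at year 2: TV = D_2×(1+g_2)/(r−g_2) = 83916.62424/0.072 = 1165508.67000
P_0 = D_1/(1+r)^1 + D_2/(1+r)^2 + TV/(1+r)^2
    = 64752.21239 + 62116.28162 + 912764.24935 = 1039632.74336

£1039632.74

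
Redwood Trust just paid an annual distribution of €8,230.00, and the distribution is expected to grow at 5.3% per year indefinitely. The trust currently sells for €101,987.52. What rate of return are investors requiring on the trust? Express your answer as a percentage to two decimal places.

13.80%

D₁ = €8,230.00 × 1.053 = €8,666.1900
P = D₁/(r − g) ⇒ r = D₁/P + g = €8,666.1900/€101,987.52 + 0.053 = 0.084973 + 0.053 = 0.137973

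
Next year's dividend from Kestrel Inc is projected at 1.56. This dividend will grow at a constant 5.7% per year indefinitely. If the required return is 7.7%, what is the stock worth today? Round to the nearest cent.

Growing perpetuity: P = D₁ / (r − g) = 1.5600 / (0.077 − 0.057) = 78.00

78.00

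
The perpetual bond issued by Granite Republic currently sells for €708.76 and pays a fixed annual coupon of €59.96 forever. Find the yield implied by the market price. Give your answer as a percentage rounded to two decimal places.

8.46%

P = C/r ⇒ r = C/P = €59.96/€708.76 = 0.084598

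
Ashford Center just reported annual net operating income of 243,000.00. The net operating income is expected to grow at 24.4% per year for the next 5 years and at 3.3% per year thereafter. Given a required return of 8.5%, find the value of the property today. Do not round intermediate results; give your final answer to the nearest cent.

D_1 = 302292.00000
D_2 = 376051.24800
D_3 = 467807.75251
D_4 = 581952.84412
D_5 = 723949.33809
Terminal value at year 5: TV = D_5×(1+g_2)/(r−g_2) = 747839.66625/0.052 = 14381532.04324
P_0 = D_1/(1+r)^1 + D_2/(1+r)^2 + D_3/(1+r)^3 + D_4/(1+r)^4 + D_5/(1+r)^5 + TV/(1+r)^5
    = 278610.13825 + 319438.72072 + 366250.47795 + 419922.20698 + 481459.19399 + 9564372.06523 = 11430052.80312

11430052.80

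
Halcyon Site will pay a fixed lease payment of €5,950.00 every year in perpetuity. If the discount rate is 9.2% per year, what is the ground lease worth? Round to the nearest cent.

€64673.91

Level perpetuity: PV = C / r = €5,950.00 / 0.092 = €64,673.91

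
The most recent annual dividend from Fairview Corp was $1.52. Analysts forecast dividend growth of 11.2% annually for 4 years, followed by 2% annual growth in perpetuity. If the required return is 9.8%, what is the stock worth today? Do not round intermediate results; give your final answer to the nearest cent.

$27.19

D_1 = 1.69024
D_2 = 1.87955
D_3 = 2.09006
D_4 = 2.32414
Terminal value at year 4: TV = D_4×(1+g_2)/(r−g_2) = 2.37063/0.078 = 30.39263
P_0 = D_1/(1+r)^1 + D_2/(1+r)^2 + D_3/(1+r)^3 + D_4/(1+r)^4 + TV/(1+r)^4
    = 1.53938 + 1.55901 + 1.57889 + 1.59902 + 20.91024 = 27.18653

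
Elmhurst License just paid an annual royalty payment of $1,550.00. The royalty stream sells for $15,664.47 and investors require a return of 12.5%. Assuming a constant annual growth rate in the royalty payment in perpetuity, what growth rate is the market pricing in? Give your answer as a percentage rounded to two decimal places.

P = D₀(1+g)/(r−g) ⇒ P(r−g) = D₀(1+g) ⇒ g(P+D₀) = P·r − D₀
g = (P·r − D₀)/(P + D₀) = ($15,664.47×0.125 − $1,550.00) / ($15,664.47 + $1,550.00) = 0.023704

2.37%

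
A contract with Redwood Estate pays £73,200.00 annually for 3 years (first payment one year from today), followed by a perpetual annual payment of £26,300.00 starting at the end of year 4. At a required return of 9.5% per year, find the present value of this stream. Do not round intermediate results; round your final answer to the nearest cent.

PV of 3-year annuity: £73,200.00 × [1 − (1+0.095)^−3] / 0.095 = 183651.97979
Perpetuity value at year 3: £26,300.00 / 0.095 = 276842.10526
PV of perpetuity: 276842.10526 / (1+0.095)^3 = 210857.85569
Total PV = 183651.97979 + 210857.85569 = 394509.83548

£394509.84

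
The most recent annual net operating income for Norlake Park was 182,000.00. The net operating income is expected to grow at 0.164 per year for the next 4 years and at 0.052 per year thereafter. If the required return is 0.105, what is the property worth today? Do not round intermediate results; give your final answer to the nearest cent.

D_1 = 211848.00000
D_2 = 246591.07200
D_3 = 287032.00781
D_4 = 334105.25709
Terminal value at year 4: TV = D_4×(1+g_2)/(r−g_2) = 351478.73046/0.053 = 6631674.15957
P_0 = D_1/(1+r)^1 + D_2/(1+r)^2 + D_3/(1+r)^3 + D_4/(1+r)^4 + TV/(1+r)^4
    = 191717.64706 + 201954.15491 + 212737.22744 + 224096.04772 + 4448095.13595 = 5278600.21308

5278600.21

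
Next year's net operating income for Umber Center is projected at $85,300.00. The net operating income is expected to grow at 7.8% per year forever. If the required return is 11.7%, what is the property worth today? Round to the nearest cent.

Growing perpetuity: P = D₁ / (r − g) = $85,300.0000 / (0.117 − 0.078) = $2,187,179.49

$2187179.49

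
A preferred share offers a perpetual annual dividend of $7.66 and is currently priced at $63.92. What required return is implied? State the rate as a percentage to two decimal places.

P = C/r ⇒ r = C/P = $7.66/$63.92 = 0.119837

11.98%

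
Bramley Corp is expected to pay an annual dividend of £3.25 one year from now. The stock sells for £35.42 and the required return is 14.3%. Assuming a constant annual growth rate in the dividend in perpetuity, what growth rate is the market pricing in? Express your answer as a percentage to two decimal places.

5.12%

P = D₁/(r−g) ⇒ g = r − D₁/P = 0.143 − £3.25/£35.42 = 0.051244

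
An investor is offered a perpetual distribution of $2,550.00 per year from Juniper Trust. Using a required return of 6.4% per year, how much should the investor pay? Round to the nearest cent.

$39843.75

Level perpetuity: PV = C / r = $2,550.00 / 0.064 = $39,843.75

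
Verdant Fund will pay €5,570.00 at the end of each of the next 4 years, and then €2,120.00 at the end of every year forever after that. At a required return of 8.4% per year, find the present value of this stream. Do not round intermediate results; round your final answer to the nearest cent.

€36563.93

PV of 4-year annuity: €5,570.00 × [1 − (1+0.084)^−4] / 0.084 = 18285.47405
Perpetuity value at year 4: €2,120.00 / 0.084 = 25238.09524
PV of perpetuity: 25238.09524 / (1+0.084)^4 = 18278.45341
Total PV = 18285.47405 + 18278.45341 = 36563.92746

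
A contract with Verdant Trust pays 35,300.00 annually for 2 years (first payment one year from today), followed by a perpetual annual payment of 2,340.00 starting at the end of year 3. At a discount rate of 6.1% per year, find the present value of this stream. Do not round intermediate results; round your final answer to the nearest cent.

98704.70

PV of 2-year annuity: 35,300.00 × [1 − (1+0.061)^−2] / 0.061 = 64628.18052
Perpetuity value at year 2: 2,340.00 / 0.061 = 38360.65574
PV of perpetuity: 38360.65574 / (1+0.061)^2 = 34076.52139
Total PV = 64628.18052 + 34076.52139 = 98704.70191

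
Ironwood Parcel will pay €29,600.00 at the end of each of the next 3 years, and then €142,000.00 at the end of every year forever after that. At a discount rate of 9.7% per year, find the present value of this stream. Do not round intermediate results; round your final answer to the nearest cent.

€1182912.43

PV of 3-year annuity: €29,600.00 × [1 − (1+0.097)^−3] / 0.097 = 74001.34122
Perpetuity value at year 3: €142,000.00 / 0.097 = 1463917.52577
PV of perpetuity: 1463917.52577 / (1+0.097)^3 = 1108911.09154
Total PV = 74001.34122 + 1108911.09154 = 1182912.43276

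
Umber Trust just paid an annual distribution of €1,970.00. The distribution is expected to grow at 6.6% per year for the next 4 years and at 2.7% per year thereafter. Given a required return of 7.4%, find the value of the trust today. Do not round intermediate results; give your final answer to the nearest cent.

€49512.62

D_1 = 2100.02000
D_2 = 2238.62132
D_3 = 2386.37033
D_4 = 2543.87077
Terminal value at year 4: TV = D_4×(1+g_2)/(r−g_2) = 2612.55528/0.047 = 55586.28254
P_0 = D_1/(1+r)^1 + D_2/(1+r)^2 + D_3/(1+r)^3 + D_4/(1+r)^4 + TV/(1+r)^4
    = 1955.32588 + 1940.76107 + 1926.30475 + 1911.95611 + 41778.27508 = 49512.62291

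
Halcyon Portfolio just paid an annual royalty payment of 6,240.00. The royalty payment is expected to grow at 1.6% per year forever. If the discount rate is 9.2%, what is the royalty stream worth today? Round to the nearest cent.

83418.95

D₁ = D₀ × (1 + g) = 6,240.00 × 1.016 = 6,339.8400
Growing perpetuity: P = D₁ / (r − g) = 6,339.8400 / (0.092 − 0.016) = 83,418.95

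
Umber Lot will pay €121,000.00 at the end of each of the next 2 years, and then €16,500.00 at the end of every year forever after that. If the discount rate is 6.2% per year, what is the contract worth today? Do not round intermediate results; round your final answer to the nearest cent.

€457182.94

PV of 2-year annuity: €121,000.00 × [1 − (1+0.062)^−2] / 0.062 = 221220.31061
Perpetuity value at year 2: €16,500.00 / 0.062 = 266129.03226
PV of perpetuity: 266129.03226 / (1+0.062)^2 = 235962.62627
Total PV = 221220.31061 + 235962.62627 = 457182.93688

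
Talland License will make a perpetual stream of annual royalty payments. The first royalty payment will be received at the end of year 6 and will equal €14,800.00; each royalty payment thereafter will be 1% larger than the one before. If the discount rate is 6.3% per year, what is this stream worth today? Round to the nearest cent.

€205740.37

Value at end of year 5: C₁ / (r − g) = €14,800.00 / (0.063 − 0.01) = €279,245.2830
Discount to today: PV = €279,245.2830 / (1 + 0.063)^5 = €279,245.2830 / 1.357270 = €205,740.37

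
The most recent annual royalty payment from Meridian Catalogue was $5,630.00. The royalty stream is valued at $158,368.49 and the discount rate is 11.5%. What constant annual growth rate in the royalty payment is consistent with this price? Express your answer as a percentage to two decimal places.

P = D₀(1+g)/(r−g) ⇒ P(r−g) = D₀(1+g) ⇒ g(P+D₀) = P·r − D₀
g = (P·r − D₀)/(P + D₀) = ($158,368.49×0.115 − $5,630.00) / ($158,368.49 + $5,630.00) = 0.076723

7.67%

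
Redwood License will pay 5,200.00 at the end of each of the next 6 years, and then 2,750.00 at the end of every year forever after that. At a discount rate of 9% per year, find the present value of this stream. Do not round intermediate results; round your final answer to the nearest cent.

41546.06

PV of 6-year annuity: 5,200.00 × [1 − (1+0.09)^−6] / 0.09 = 23326.77667
Perpetuity value at year 6: 2,750.00 / 0.09 = 30555.55556
PV of perpetuity: 30555.55556 / (1+0.09)^6 = 18219.27943
Total PV = 23326.77667 + 18219.27943 = 41546.05610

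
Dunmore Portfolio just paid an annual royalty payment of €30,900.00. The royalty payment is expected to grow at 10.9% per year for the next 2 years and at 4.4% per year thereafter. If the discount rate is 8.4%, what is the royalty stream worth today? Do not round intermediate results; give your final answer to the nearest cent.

€908073.04

D_1 = 34268.10000
D_2 = 38003.32290
Terminal value at year 2: TV = D_2×(1+g_2)/(r−g_2) = 39675.46911/0.04 = 991886.72769
P_0 = D_1/(1+r)^1 + D_2/(1+r)^2 + TV/(1+r)^2
    = 31612.63838 + 32341.71214 + 844118.68685 = 908073.03736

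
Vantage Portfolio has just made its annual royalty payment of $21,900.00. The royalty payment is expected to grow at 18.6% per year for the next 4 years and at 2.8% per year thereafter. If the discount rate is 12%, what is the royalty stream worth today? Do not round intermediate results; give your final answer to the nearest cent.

$408980.43

D_1 = 25973.40000
D_2 = 30804.45240
D_3 = 36534.08055
D_4 = 43329.41953
Terminal value at year 4: TV = D_4×(1+g_2)/(r−g_2) = 44542.64327/0.092 = 484159.16603
P_0 = D_1/(1+r)^1 + D_2/(1+r)^2 + D_3/(1+r)^3 + D_4/(1+r)^4 + TV/(1+r)^4
    = 23190.53571 + 24557.12085 + 26004.23690 + 27536.62944 + 307691.90284 = 408980.42575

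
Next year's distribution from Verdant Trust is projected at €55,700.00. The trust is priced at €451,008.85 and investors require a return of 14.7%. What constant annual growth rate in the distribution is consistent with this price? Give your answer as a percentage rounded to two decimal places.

2.35%

P = D₁/(r−g) ⇒ g = r − D₁/P = 0.147 − €55,700.00/€451,008.85 = 0.023499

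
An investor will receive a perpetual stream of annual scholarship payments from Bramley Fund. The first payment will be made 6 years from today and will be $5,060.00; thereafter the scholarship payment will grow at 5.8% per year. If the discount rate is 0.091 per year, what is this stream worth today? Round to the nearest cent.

Value at end of year 5: C₁ / (r − g) = $5,060.00 / (0.091 − 0.058) = $153,333.3333
Discount to today: PV = $153,333.3333 / (1 + 0.091)^5 = $153,333.3333 / 1.545695 = $99,200.26

$99200.26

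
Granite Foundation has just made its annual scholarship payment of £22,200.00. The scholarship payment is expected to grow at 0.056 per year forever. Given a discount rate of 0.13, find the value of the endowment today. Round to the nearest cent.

D₁ = D₀ × (1 + g) = £22,200.00 × 1.056 = £23,443.2000
Growing perpetuity: P = D₁ / (r − g) = £23,443.2000 / (0.13 − 0.056) = £316,800.00

£316800.00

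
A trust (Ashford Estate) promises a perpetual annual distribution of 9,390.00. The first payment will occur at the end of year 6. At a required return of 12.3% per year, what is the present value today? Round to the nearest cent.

42742.68

Value at end of year 5: C / r = 9,390.00 / 0.123 = 76,341.4634
Discount to today: PV = 76,341.4634 / (1 + 0.123)^5 = 76,341.4634 / 1.786071 = 42,742.68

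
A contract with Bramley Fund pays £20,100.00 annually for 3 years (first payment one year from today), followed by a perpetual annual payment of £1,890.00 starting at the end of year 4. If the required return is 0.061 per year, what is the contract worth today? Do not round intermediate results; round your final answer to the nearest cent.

PV of 3-year annuity: £20,100.00 × [1 − (1+0.061)^−3] / 0.061 = 53628.28985
Perpetuity value at year 3: £1,890.00 / 0.061 = 30983.60656
PV of perpetuity: 30983.60656 / (1+0.061)^3 = 25940.94647
Total PV = 53628.28985 + 25940.94647 = 79569.23632

£79569.24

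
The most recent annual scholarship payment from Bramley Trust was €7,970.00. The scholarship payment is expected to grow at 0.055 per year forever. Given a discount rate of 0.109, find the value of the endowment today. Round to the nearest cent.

D₁ = D₀ × (1 + g) = €7,970.00 × 1.055 = €8,408.3500
Growing perpetuity: P = D₁ / (r − g) = €8,408.3500 / (0.109 − 0.055) = €155,710.19

€155710.19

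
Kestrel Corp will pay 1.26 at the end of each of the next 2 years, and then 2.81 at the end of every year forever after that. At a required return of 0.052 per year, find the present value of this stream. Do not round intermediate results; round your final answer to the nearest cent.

51.16

PV of 2-year annuity: 1.26 × [1 − (1+0.052)^−2] / 0.052 = 2.33623
Perpetuity value at year 2: 2.81 / 0.052 = 54.03846
PV of perpetuity: 54.03846 / (1+0.052)^2 = 48.82829
Total PV = 2.33623 + 48.82829 = 51.16452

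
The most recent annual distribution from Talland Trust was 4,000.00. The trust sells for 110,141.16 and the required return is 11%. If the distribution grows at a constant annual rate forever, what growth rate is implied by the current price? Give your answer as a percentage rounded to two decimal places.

P = D₀(1+g)/(r−g) ⇒ P(r−g) = D₀(1+g) ⇒ g(P+D₀) = P·r − D₀
g = (P·r − D₀)/(P + D₀) = (110,141.16×0.11 − 4,000.00) / (110,141.16 + 4,000.00) = 0.071101

7.11%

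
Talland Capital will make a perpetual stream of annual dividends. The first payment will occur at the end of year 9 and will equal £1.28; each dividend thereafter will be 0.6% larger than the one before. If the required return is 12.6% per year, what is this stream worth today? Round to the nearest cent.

£4.13

Value at end of year 8: C₁ / (r − g) = £1.28 / (0.126 − 0.006) = £10.6667
Discount to today: PV = £10.6667 / (1 + 0.126)^8 = £10.6667 / 2.584087 = £4.13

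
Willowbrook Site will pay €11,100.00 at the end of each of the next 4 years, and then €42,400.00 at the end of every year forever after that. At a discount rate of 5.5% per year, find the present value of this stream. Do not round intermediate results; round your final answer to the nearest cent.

€661197.89

PV of 4-year annuity: €11,100.00 × [1 − (1+0.055)^−4] / 0.055 = 38907.16635
Perpetuity value at year 4: €42,400.00 / 0.055 = 770909.09091
PV of perpetuity: 770909.09091 / (1+0.055)^4 = 622290.72575
Total PV = 38907.16635 + 622290.72575 = 661197.89210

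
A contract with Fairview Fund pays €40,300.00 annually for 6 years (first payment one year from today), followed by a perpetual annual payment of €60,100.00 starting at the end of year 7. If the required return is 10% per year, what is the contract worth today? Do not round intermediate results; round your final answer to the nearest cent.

PV of 6-year annuity: €40,300.00 × [1 − (1+0.1)^−6] / 0.1 = 175517.00619
Perpetuity value at year 6: €60,100.00 / 0.1 = 601000.00000
PV of perpetuity: 601000.00000 / (1+0.1)^6 = 339248.83196
Total PV = 175517.00619 + 339248.83196 = 514765.83815

€514765.84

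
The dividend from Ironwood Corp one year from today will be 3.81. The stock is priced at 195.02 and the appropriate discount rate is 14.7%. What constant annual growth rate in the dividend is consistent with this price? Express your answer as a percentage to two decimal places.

P = D₁/(r−g) ⇒ g = r − D₁/P = 0.147 − 3.81/195.02 = 0.127464

12.75%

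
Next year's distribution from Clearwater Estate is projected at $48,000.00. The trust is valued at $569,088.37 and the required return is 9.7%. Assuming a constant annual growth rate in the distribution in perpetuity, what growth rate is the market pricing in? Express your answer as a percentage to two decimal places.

1.27%

P = D₁/(r−g) ⇒ g = r − D₁/P = 0.097 − $48,000.00/$569,088.37 = 0.012655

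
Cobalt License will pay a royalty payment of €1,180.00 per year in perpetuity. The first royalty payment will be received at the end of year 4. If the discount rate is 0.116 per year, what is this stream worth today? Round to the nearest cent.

Value at end of year 3: C / r = €1,180.00 / 0.116 = €10,172.4138
Discount to today: PV = €10,172.4138 / (1 + 0.116)^3 = €10,172.4138 / 1.389929 = €7,318.66

€7318.66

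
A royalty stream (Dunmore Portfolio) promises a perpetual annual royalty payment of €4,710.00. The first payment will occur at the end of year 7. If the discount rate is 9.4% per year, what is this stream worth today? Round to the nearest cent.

€29227.33

Value at end of year 6: C / r = €4,710.00 / 0.094 = €50,106.3830
Discount to today: PV = €50,106.3830 / (1 + 0.094)^6 = €50,106.3830 / 1.714368 = €29,227.33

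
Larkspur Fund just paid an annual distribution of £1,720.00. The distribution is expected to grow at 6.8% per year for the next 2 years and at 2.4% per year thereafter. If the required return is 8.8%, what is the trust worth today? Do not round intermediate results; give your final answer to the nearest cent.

D_1 = 1836.96000
D_2 = 1961.87328
Terminal value at year 2: TV = D_2×(1+g_2)/(r−g_2) = 2008.95824/0.064 = 31389.97248
P_0 = D_1/(1+r)^1 + D_2/(1+r)^2 + TV/(1+r)^2
    = 1688.38235 + 1657.34591 + 26517.53460 = 29863.26287

£29863.26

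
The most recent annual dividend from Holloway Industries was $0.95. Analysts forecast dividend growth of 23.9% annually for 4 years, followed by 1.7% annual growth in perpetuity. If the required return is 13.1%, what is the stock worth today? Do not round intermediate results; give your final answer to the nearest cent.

$17.00

D_1 = 1.17705
D_2 = 1.45836
D_3 = 1.80691
D_4 = 2.23877
Terminal value at year 4: TV = D_4×(1+g_2)/(r−g_2) = 2.27683/0.114 = 19.97216
P_0 = D_1/(1+r)^1 + D_2/(1+r)^2 + D_3/(1+r)^3 + D_4/(1+r)^4 + TV/(1+r)^4
    = 1.04072 + 1.14009 + 1.24896 + 1.36823 + 12.20603 = 17.00403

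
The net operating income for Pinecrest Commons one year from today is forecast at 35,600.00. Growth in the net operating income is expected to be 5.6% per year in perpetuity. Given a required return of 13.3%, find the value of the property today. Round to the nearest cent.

Growing perpetuity: P = D₁ / (r − g) = 35,600.0000 / (0.133 − 0.056) = 462,337.66

462337.66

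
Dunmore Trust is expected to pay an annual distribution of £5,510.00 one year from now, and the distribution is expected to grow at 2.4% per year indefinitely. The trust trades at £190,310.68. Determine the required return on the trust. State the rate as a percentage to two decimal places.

P = D₁/(r − g) ⇒ r = D₁/P + g = £5,510.0000/£190,310.68 + 0.024 = 0.028953 + 0.024 = 0.052953

5.30%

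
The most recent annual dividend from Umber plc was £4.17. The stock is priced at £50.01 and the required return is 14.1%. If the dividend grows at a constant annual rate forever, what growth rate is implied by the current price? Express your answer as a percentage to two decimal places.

P = D₀(1+g)/(r−g) ⇒ P(r−g) = D₀(1+g) ⇒ g(P+D₀) = P·r − D₀
g = (P·r − D₀)/(P + D₀) = (£50.01×0.141 − £4.17) / (£50.01 + £4.17) = 0.053182

5.32%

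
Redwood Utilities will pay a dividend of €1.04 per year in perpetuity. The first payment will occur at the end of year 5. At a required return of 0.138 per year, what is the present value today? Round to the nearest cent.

€4.49

Value at end of year 4: C / r = €1.04 / 0.138 = €7.5362
Discount to today: PV = €7.5362 / (1 + 0.138)^4 = €7.5362 / 1.677139 = €4.49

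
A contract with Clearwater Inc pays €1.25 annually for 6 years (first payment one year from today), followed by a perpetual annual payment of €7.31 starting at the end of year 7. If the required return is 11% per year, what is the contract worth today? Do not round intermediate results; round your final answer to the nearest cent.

€40.82

PV of 6-year annuity: €1.25 × [1 − (1+0.11)^−6] / 0.11 = 5.28817
Perpetuity value at year 6: €7.31 / 0.11 = 66.45455
PV of perpetuity: 66.45455 / (1+0.11)^6 = 35.52931
Total PV = 5.28817 + 35.52931 = 40.81749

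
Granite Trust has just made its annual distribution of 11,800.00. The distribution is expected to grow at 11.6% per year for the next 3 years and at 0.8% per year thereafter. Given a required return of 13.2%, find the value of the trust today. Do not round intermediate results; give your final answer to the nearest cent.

126321.10

D_1 = 13168.80000
D_2 = 14696.38080
D_3 = 16401.16097
Terminal value at year 3: TV = D_3×(1+g_2)/(r−g_2) = 16532.37026/0.124 = 133325.56662
P_0 = D_1/(1+r)^1 + D_2/(1+r)^2 + D_3/(1+r)^3 + TV/(1+r)^3
    = 11633.21555 + 11468.78847 + 11306.68546 + 91912.41080 = 126321.10028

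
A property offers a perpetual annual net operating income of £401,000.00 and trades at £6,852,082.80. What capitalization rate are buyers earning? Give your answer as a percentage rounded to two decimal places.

P = C/r ⇒ r = C/P = £401,000.00/£6,852,082.80 = 0.058522

5.85%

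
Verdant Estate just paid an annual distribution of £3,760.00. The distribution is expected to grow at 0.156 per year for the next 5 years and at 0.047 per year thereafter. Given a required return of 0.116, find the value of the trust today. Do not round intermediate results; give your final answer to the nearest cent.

D_1 = 4346.56000
D_2 = 5024.62336
D_3 = 5808.46460
D_4 = 6714.58508
D_5 = 7762.06036
Terminal value at year 5: TV = D_5×(1+g_2)/(r−g_2) = 8126.87719/0.069 = 117780.82887
P_0 = D_1/(1+r)^1 + D_2/(1+r)^2 + D_3/(1+r)^3 + D_4/(1+r)^4 + D_5/(1+r)^5 + TV/(1+r)^5
    = 3894.76703 + 4034.36441 + 4178.96528 + 4328.74899 + 4483.90128 + 68038.32811 = 88959.07510

£88959.08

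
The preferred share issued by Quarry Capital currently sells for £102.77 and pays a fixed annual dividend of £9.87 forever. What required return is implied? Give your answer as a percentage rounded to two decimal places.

9.60%

P = C/r ⇒ r = C/P = £9.87/£102.77 = 0.096040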